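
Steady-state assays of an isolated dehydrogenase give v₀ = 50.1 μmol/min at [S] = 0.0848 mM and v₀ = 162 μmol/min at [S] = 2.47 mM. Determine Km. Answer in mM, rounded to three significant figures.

In reciprocal form, 1/v = (Km/Vmax)·(1/[S]) + 1/Vmax. The two points give (1/[S], 1/v) = (11.79, 0.01996) and (0.4049, 0.006173).
Slope = (0.01996 − 0.006173)/(11.79 − 0.4049) = 0.001211; intercept = 0.01996 − 0.001211×11.79 = 0.005683.
Vmax = 1/intercept = 176 μmol/min; Km = slope × Vmax = 0.001211 × 176 = 0.213 mM.

0.213 mM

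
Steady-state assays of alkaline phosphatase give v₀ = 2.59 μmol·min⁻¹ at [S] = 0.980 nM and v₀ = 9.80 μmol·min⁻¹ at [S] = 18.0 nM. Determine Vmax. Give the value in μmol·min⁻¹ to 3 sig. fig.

11.7 μmol·min⁻¹

From v = Vmax[S]/(Km+[S]), each point gives Vmax = v(Km+[S])/[S].
Equating: 2.59(Km+0.980)/0.980 = 9.80(Km+18.0)/18.0.
2.643·Km + 2.59 = 0.5444·Km + 9.80, so (2.643 − 0.5444)·Km = 9.80 − 2.59.
Km = 7.210/2.098 = 3.44 nM; then Vmax = 2.59(3.44+0.980)/0.980 = 11.7 μmol·min⁻¹.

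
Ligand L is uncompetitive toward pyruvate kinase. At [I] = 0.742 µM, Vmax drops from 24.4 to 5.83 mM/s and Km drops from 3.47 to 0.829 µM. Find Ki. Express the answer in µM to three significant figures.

0.233 µM

Uncompetitive: Vmax,app = Vmax/α (and Km,app = Km/α) with α = 1 + [I]/Ki.
α = Vmax/Vmax,app = 24.4/5.83 = 4.185.
Since α = 1 + [I]/Ki, [I]/Ki = 4.185 − 1 = 3.185 and Ki = 0.742/3.185 = 0.233 µM.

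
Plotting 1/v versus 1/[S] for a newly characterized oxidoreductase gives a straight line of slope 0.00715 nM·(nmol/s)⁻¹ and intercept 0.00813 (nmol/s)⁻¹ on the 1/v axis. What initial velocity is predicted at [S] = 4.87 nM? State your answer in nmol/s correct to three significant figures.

The y-intercept is 1/Vmax, so Vmax = 1/0.00813 = 123 nmol/s.
The slope is Km/Vmax, so Km = 0.00715 × 123 = 0.879 nM.
Then v = 123 × 4.87/(0.879 + 4.87) = 104 nmol/s.

104 nmol/s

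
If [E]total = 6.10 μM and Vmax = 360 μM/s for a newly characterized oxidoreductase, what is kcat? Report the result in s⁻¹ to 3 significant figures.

kcat = Vmax/[E]total = 360 μM/s / 6.10 μM = 59.0 s⁻¹.

59.0 s⁻¹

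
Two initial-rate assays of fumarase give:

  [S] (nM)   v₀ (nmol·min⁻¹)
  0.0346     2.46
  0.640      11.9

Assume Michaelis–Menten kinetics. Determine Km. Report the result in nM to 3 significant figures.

0.180 nM

In reciprocal form, 1/v = (Km/Vmax)·(1/[S]) + 1/Vmax. The two points give (1/[S], 1/v) = (28.90, 0.4065) and (1.562, 0.08403).
Slope = (0.4065 − 0.08403)/(28.90 − 1.562) = 0.01180; intercept = 0.4065 − 0.01180×28.90 = 0.06560.
Vmax = 1/intercept = 15.2 nmol·min⁻¹; Km = slope × Vmax = 0.01180 × 15.2 = 0.180 nM.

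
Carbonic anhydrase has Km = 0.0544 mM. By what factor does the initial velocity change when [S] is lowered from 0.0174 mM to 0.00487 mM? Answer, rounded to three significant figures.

The fractional saturations are [S]/(Km+[S]) = 0.0174/0.07180 = 0.2423 and 0.00487/0.05927 = 0.08217.
v₂/v₁ is just their ratio: 0.08217/0.2423 = 0.339.

0.339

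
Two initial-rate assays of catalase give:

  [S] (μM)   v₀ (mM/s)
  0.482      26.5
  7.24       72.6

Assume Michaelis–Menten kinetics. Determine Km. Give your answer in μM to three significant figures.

In reciprocal form, 1/v = (Km/Vmax)·(1/[S]) + 1/Vmax. The two points give (1/[S], 1/v) = (2.075, 0.03774) and (0.1381, 0.01377).
Slope = (0.03774 − 0.01377)/(2.075 − 0.1381) = 0.01237; intercept = 0.03774 − 0.01237×2.075 = 0.01207.
Vmax = 1/intercept = 82.9 mM/s; Km = slope × Vmax = 0.01237 × 82.9 = 1.03 μM.

1.03 μM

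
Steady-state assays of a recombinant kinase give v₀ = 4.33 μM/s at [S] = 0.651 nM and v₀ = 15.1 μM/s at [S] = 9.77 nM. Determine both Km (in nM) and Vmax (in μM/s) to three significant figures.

Km = 2.11 nM; Vmax = 18.4 μM/s

In reciprocal form, 1/v = (Km/Vmax)·(1/[S]) + 1/Vmax. The two points give (1/[S], 1/v) = (1.536, 0.2309) and (0.1024, 0.06623).
Slope = (0.2309 − 0.06623)/(1.536 − 0.1024) = 0.1149; intercept = 0.2309 − 0.1149×1.536 = 0.05447.
Vmax = 1/intercept = 18.4 μM/s; Km = slope × Vmax = 0.1149 × 18.4 = 2.11 nM.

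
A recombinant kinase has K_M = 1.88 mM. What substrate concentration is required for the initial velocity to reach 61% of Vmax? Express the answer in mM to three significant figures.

2.94 mM

v/Vmax = [S]/(Km+[S]) = 0.61, so [S] = Km·0.61/(1 − 0.61) = 1.88 × 1.564.
[S] = 2.94 mM.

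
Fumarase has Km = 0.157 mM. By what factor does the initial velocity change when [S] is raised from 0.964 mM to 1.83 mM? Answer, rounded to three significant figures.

1.07

The fractional saturations are [S]/(Km+[S]) = 0.964/1.121 = 0.8599 and 1.83/1.987 = 0.9210.
v₂/v₁ is just their ratio: 0.9210/0.8599 = 1.07.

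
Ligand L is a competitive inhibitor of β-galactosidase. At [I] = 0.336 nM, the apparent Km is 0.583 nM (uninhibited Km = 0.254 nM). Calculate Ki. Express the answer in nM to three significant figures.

0.259 nM

Competitive: Km,app = α·Km with α = 1 + [I]/Ki.
α = Km,app/Km = 0.583/0.254 = 2.295.
Ki = [I]/(α − 1) = 0.336/1.295 = 0.259 nM.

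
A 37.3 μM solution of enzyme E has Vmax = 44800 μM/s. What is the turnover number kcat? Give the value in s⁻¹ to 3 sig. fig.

1200 s⁻¹

kcat = Vmax/[E]total = 44800 μM/s / 37.3 μM = 1200 s⁻¹.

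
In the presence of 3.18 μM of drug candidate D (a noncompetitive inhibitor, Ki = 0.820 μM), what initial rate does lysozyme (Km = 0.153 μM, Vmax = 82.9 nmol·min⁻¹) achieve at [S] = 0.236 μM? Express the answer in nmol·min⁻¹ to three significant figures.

α = 1 + [I]/Ki = 1 + 3.18/0.820 = 4.878.
For a noncompetitive inhibitor, Vmax is reduced to Vmax/α while Km is unchanged: Km,app = 0.153 μM, Vmax,app = 17.0 nmol·min⁻¹.
v = Vmax,app·[S]/(Km,app + [S]) = 17.0 × 0.236/(0.153 + 0.236) = 10.3 nmol·min⁻¹.

10.3 nmol·min⁻¹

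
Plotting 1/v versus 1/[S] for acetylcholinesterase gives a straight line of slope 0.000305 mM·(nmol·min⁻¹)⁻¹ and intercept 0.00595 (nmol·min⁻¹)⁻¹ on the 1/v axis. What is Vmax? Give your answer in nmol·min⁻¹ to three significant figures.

The y-intercept of a Lineweaver–Burk plot equals 1/Vmax, so Vmax = 1/0.00595 = 168 nmol·min⁻¹.

168 nmol·min⁻¹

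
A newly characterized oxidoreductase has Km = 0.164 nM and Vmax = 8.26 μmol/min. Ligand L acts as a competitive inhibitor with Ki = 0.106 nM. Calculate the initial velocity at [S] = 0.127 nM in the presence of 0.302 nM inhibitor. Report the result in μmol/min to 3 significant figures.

α = 1 + [I]/Ki = 1 + 0.302/0.106 = 3.849.
For a competitive inhibitor, Vmax is unchanged and the apparent Km becomes α·Km: Km,app = 0.631 nM, Vmax,app = 8.26 μmol/min.
v = Vmax,app·[S]/(Km,app + [S]) = 8.26 × 0.127/(0.631 + 0.127) = 1.38 μmol/min.

1.38 μmol/min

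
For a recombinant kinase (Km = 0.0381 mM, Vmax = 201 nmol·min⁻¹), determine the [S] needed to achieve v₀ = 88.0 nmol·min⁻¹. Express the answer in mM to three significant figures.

0.0297 mM

The required fractional saturation is v/Vmax = 88.0/201 = 0.4378.
Then [S]/(Km+[S]) = 0.4378 ⇒ [S] = 0.0381 × 0.4378/(1 − 0.4378) = 0.0297 mM.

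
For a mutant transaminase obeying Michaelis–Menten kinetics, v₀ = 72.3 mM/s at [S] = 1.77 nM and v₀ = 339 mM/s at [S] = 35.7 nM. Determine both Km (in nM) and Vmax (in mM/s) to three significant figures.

From v = Vmax[S]/(Km+[S]), each point gives Vmax = v(Km+[S])/[S].
Equating: 72.3(Km+1.77)/1.77 = 339(Km+35.7)/35.7.
40.85·Km + 72.3 = 9.496·Km + 339, so (40.85 − 9.496)·Km = 339 − 72.3.
Km = 266.7/31.35 = 8.51 nM; then Vmax = 72.3(8.51+1.77)/1.77 = 420 mM/s.

Km = 8.51 nM; Vmax = 420 mM/s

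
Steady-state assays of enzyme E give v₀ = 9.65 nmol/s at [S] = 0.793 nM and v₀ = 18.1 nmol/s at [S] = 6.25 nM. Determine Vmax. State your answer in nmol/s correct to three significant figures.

20.7 nmol/s

From v = Vmax[S]/(Km+[S]), each point gives Vmax = v(Km+[S])/[S].
Equating: 9.65(Km+0.793)/0.793 = 18.1(Km+6.25)/6.25.
12.17·Km + 9.65 = 2.896·Km + 18.1, so (12.17 − 2.896)·Km = 18.1 − 9.65.
Km = 8.450/9.273 = 0.911 nM; then Vmax = 9.65(0.911+0.793)/0.793 = 20.7 nmol/s.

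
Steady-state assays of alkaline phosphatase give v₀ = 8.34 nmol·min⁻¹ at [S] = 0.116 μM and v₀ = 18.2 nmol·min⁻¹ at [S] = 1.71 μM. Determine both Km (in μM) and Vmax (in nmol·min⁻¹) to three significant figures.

In reciprocal form, 1/v = (Km/Vmax)·(1/[S]) + 1/Vmax. The two points give (1/[S], 1/v) = (8.621, 0.1199) and (0.5848, 0.05495).
Slope = (0.1199 − 0.05495)/(8.621 − 0.5848) = 0.008084; intercept = 0.1199 − 0.008084×8.621 = 0.05022.
Vmax = 1/intercept = 19.9 nmol·min⁻¹; Km = slope × Vmax = 0.008084 × 19.9 = 0.161 μM.

Km = 0.161 μM; Vmax = 19.9 nmol·min⁻¹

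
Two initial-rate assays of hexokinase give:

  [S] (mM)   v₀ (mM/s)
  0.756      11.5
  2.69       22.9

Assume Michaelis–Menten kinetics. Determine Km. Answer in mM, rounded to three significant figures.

1.70 mM

In reciprocal form, 1/v = (Km/Vmax)·(1/[S]) + 1/Vmax. The two points give (1/[S], 1/v) = (1.323, 0.08696) and (0.3717, 0.04367).
Slope = (0.08696 − 0.04367)/(1.323 − 0.3717) = 0.04552; intercept = 0.08696 − 0.04552×1.323 = 0.02675.
Vmax = 1/intercept = 37.4 mM/s; Km = slope × Vmax = 0.04552 × 37.4 = 1.70 mM.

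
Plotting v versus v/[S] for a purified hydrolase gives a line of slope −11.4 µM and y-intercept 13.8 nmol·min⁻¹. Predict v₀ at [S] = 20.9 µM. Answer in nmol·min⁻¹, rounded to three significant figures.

8.93 nmol·min⁻¹

In the Eadie–Hofstee form v = Vmax − Km·(v/[S]), the slope is −Km and the intercept is Vmax, so Km = 11.4 µM and Vmax = 13.8 nmol·min⁻¹.
v = 13.8 × 20.9/(11.4 + 20.9) = 8.93 nmol·min⁻¹.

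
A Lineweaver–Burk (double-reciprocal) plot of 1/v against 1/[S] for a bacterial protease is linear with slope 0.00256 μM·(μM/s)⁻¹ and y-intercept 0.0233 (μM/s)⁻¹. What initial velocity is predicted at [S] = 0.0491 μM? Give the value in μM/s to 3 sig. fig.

13.3 μM/s

The y-intercept is 1/Vmax, so Vmax = 1/0.0233 = 42.9 μM/s.
The slope is Km/Vmax, so Km = 0.00256 × 42.9 = 0.110 μM.
Then v = 42.9 × 0.0491/(0.110 + 0.0491) = 13.3 μM/s.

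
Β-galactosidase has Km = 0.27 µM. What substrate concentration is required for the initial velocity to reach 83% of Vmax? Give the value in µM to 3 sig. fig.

v/Vmax = [S]/(Km+[S]) = 0.83, so [S] = Km·0.83/(1 − 0.83) = 0.27 × 4.882.
[S] = 1.32 µM.

1.32 µM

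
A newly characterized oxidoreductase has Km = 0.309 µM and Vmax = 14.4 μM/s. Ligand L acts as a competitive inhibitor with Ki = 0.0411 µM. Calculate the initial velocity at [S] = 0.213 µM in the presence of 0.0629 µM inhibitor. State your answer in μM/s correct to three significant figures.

With α = 1 + [I]/Ki = 1 + 0.0629/0.0411 = 2.530, the competitive rate law is v = Vmax[S] / (αKm + [S]).
v = 14.4×0.213 / (2.530×0.309 + 0.213) = 3.067/0.9949 = 3.08 μM/s.

3.08 μM/s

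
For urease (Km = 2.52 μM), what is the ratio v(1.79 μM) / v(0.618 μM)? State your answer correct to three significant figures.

Since Vmax cancels, v₂/v₁ = [S]₂(Km+[S]₁) / [S]₁(Km+[S]₂).
= 1.79×(2.52+0.618) / (0.618×(2.52+1.79)) = 5.617/2.664 = 2.11.

2.11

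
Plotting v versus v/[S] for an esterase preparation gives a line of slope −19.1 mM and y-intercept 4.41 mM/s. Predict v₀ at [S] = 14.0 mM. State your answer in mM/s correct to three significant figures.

1.87 mM/s

In the Eadie–Hofstee form v = Vmax − Km·(v/[S]), the slope is −Km and the intercept is Vmax, so Km = 19.1 mM and Vmax = 4.41 mM/s.
v = 4.41 × 14.0/(19.1 + 14.0) = 1.87 mM/s.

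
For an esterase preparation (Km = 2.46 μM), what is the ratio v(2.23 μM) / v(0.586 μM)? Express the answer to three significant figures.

2.47

Since Vmax cancels, v₂/v₁ = [S]₂(Km+[S]₁) / [S]₁(Km+[S]₂).
= 2.23×(2.46+0.586) / (0.586×(2.46+2.23)) = 6.793/2.748 = 2.47.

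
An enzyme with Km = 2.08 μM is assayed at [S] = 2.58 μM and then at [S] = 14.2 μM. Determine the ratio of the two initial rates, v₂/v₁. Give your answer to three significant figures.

The fractional saturations are [S]/(Km+[S]) = 2.58/4.660 = 0.5536 and 14.2/16.28 = 0.8722.
v₂/v₁ is just their ratio: 0.8722/0.5536 = 1.58.

1.58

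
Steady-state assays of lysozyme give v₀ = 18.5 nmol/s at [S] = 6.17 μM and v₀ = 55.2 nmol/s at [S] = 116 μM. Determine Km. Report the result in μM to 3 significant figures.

14.5 μM

From v = Vmax[S]/(Km+[S]), each point gives Vmax = v(Km+[S])/[S].
Equating: 18.5(Km+6.17)/6.17 = 55.2(Km+116)/116.
2.998·Km + 18.5 = 0.4759·Km + 55.2, so (2.998 − 0.4759)·Km = 55.2 − 18.5.
Km = 36.70/2.523 = 14.5 μM; then Vmax = 18.5(14.5+6.17)/6.17 = 62.1 nmol/s.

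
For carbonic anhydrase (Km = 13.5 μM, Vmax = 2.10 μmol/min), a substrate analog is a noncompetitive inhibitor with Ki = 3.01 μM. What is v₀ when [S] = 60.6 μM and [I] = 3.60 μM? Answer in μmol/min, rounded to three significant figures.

0.782 μmol/min

α = 1 + [I]/Ki = 1 + 3.60/3.01 = 2.196.
For a noncompetitive inhibitor, Vmax is reduced to Vmax/α while Km is unchanged: Km,app = 13.5 μM, Vmax,app = 0.956 μmol/min.
v = Vmax,app·[S]/(Km,app + [S]) = 0.956 × 60.6/(13.5 + 60.6) = 0.782 μmol/min.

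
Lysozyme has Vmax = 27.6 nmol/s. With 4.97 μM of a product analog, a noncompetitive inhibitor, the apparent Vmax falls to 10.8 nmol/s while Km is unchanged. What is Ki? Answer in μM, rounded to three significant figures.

Noncompetitive: Vmax,app = Vmax/α with α = 1 + [I]/Ki.
α = Vmax/Vmax,app = 27.6/10.8 = 2.556.
Ki = [I]/(α − 1) = 4.97/1.556 = 3.20 μM.

3.20 μM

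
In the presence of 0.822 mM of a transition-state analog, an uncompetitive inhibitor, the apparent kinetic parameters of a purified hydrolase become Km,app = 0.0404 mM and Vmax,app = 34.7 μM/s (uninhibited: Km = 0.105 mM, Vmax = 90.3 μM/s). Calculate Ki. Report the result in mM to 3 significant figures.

Uncompetitive: Vmax,app = Vmax/α (and Km,app = Km/α) with α = 1 + [I]/Ki.
α = Vmax/Vmax,app = 90.3/34.7 = 2.602.
Ki = [I]/(α − 1) = 0.822/1.602 = 0.513 mM.

0.513 mM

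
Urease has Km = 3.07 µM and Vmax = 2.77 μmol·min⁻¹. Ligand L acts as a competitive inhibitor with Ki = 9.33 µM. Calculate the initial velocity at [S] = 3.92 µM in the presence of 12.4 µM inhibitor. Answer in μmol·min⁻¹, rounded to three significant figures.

With α = 1 + [I]/Ki = 1 + 12.4/9.33 = 2.329, the competitive rate law is v = Vmax[S] / (αKm + [S]).
v = 2.77×3.92 / (2.329×3.07 + 3.92) = 10.86/11.07 = 0.981 μmol·min⁻¹.

0.981 μmol·min⁻¹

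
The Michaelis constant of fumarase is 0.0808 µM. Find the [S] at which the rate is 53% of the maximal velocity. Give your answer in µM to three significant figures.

0.0911 µM

v/Vmax = [S]/(Km+[S]) = 0.53, so [S] = Km·0.53/(1 − 0.53) = 0.0808 × 1.128.
[S] = 0.0911 µM.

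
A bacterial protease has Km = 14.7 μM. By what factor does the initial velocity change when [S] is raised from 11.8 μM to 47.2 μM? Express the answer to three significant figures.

1.71

The fractional saturations are [S]/(Km+[S]) = 11.8/26.50 = 0.4453 and 47.2/61.90 = 0.7625.
v₂/v₁ is just their ratio: 0.7625/0.4453 = 1.71.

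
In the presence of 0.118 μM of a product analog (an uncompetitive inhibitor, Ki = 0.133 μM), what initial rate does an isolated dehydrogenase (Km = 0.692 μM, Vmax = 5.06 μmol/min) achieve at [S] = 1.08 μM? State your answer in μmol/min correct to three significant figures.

With α = 1 + [I]/Ki = 1 + 0.118/0.133 = 1.887, the uncompetitive rate law is v = (Vmax/α)·[S] / (Km/α + [S]).
v = (5.06/1.887)×1.08 / (0.692/1.887 + 1.08) = 2.896/1.447 = 2.00 μmol/min.

2.00 μmol/min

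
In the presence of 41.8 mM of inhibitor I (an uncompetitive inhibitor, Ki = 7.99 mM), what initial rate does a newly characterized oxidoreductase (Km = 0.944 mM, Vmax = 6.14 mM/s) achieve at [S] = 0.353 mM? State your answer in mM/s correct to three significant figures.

α = 1 + [I]/Ki = 1 + 41.8/7.99 = 6.232.
For an uncompetitive inhibitor, both parameters are divided by α, giving Vmax/α and Km/α: Km,app = 0.151 mM, Vmax,app = 0.985 mM/s.
v = Vmax,app·[S]/(Km,app + [S]) = 0.985 × 0.353/(0.151 + 0.353) = 0.689 mM/s.

0.689 mM/s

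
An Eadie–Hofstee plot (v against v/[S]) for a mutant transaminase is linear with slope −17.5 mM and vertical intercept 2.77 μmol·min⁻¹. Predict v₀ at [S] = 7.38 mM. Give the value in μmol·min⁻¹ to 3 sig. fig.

0.822 μmol·min⁻¹

In the Eadie–Hofstee form v = Vmax − Km·(v/[S]), the slope is −Km and the intercept is Vmax, so Km = 17.5 mM and Vmax = 2.77 μmol·min⁻¹.
v = 2.77 × 7.38/(17.5 + 7.38) = 0.822 μmol·min⁻¹.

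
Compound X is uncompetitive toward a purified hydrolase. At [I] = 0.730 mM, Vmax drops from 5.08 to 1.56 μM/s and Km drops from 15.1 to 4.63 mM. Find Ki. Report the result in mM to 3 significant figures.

Uncompetitive: Vmax,app = Vmax/α (and Km,app = Km/α) with α = 1 + [I]/Ki.
α = Vmax/Vmax,app = 5.08/1.56 = 3.256.
Ki = [I]/(α − 1) = 0.730/2.256 = 0.324 mM.

0.324 mM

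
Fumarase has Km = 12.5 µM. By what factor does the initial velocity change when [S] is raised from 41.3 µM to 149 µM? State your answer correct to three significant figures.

1.20

The fractional saturations are [S]/(Km+[S]) = 41.3/53.80 = 0.7677 and 149/161.5 = 0.9226.
v₂/v₁ is just their ratio: 0.9226/0.7677 = 1.20.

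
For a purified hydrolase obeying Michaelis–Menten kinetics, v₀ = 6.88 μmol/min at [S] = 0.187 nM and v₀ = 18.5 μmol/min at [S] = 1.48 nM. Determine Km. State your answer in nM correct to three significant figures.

In reciprocal form, 1/v = (Km/Vmax)·(1/[S]) + 1/Vmax. The two points give (1/[S], 1/v) = (5.348, 0.1453) and (0.6757, 0.05405).
Slope = (0.1453 − 0.05405)/(5.348 − 0.6757) = 0.01954; intercept = 0.1453 − 0.01954×5.348 = 0.04085.
Vmax = 1/intercept = 24.5 μmol/min; Km = slope × Vmax = 0.01954 × 24.5 = 0.478 nM.

0.478 nM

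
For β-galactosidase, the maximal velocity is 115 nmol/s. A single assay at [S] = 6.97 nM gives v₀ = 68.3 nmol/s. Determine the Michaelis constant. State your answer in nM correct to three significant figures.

4.77 nM

v/Vmax = 68.3/115 = 0.5939 = [S]/(Km+[S]).
So Km + [S] = [S]/0.5939 = 11.74 nM, giving Km = 11.74 − 6.97 = 4.77 nM.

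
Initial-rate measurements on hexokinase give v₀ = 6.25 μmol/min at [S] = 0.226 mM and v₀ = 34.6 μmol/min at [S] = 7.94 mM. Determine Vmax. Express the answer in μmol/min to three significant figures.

39.9 μmol/min

From v = Vmax[S]/(Km+[S]), each point gives Vmax = v(Km+[S])/[S].
Equating: 6.25(Km+0.226)/0.226 = 34.6(Km+7.94)/7.94.
27.65·Km + 6.25 = 4.358·Km + 34.6, so (27.65 − 4.358)·Km = 34.6 − 6.25.
Km = 28.35/23.30 = 1.22 mM; then Vmax = 6.25(1.22+0.226)/0.226 = 39.9 μmol/min.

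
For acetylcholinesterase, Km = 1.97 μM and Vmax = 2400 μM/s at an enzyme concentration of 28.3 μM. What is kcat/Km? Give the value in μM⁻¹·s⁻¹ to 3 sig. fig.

kcat = Vmax/[E]total = 2400/28.3 = 84.8 s⁻¹.
kcat/Km = 84.8/1.97 = 43.0 μM⁻¹·s⁻¹.

43.0 μM⁻¹·s⁻¹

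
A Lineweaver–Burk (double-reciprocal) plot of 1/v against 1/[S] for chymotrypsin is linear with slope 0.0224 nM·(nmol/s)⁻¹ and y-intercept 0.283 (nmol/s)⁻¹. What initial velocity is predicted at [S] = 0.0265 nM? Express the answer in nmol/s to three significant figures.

The y-intercept is 1/Vmax, so Vmax = 1/0.283 = 3.53 nmol/s.
The slope is Km/Vmax, so Km = 0.0224 × 3.53 = 0.0792 nM.
Then v = 3.53 × 0.0265/(0.0792 + 0.0265) = 0.886 nmol/s.

0.886 nmol/s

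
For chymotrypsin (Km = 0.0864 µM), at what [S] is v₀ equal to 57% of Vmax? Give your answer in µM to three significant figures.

0.115 µM

v/Vmax = [S]/(Km+[S]) = 0.57, so [S] = Km·0.57/(1 − 0.57) = 0.0864 × 1.326.
[S] = 0.115 µM.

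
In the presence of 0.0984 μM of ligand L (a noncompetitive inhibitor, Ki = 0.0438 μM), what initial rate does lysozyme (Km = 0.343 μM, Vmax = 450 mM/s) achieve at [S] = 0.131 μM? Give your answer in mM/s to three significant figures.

38.3 mM/s

With α = 1 + [I]/Ki = 1 + 0.0984/0.0438 = 3.247, the noncompetitive rate law is v = (Vmax/α)·[S] / (Km + [S]).
v = (450/3.247)×0.131 / (0.343 + 0.131) = 18.16/0.4740 = 38.3 mM/s.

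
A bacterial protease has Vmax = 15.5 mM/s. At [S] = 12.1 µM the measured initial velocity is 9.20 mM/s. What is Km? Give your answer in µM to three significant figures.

v/Vmax = 9.20/15.5 = 0.5935 = [S]/(Km+[S]).
So Km + [S] = [S]/0.5935 = 20.39 µM, giving Km = 20.39 − 12.1 = 8.29 µM.

8.29 µM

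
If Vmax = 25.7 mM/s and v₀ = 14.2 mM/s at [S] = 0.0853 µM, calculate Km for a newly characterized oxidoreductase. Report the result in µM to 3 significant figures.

From v = Vmax[S]/(Km+[S]), Km = [S](Vmax − v)/v.
Km = 0.0853 × (25.7 − 14.2) / 14.2 = 0.9810/14.2 = 0.0691 µM.

0.0691 µM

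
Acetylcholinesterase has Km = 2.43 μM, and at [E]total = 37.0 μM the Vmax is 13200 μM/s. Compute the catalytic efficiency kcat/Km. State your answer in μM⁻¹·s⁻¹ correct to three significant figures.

kcat = Vmax/[E]total = 13200/37.0 = 357 s⁻¹.
kcat/Km = 357/2.43 = 147 μM⁻¹·s⁻¹.

147 μM⁻¹·s⁻¹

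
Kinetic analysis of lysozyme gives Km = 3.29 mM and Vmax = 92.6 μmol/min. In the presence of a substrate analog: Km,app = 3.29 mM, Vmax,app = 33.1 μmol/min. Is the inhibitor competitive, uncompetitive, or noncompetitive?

noncompetitive

Vmax decreases (92.6 → 33.1 μmol/min) while Km is unchanged — pure noncompetitive inhibition.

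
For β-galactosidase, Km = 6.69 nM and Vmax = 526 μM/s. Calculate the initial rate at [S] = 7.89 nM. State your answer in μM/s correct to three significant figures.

285 μM/s

[S]/(Km+[S]) = 7.89/14.58 = 0.5412, the fractional saturation.
v = 0.5412 × Vmax = 0.5412 × 526 = 285 μM/s.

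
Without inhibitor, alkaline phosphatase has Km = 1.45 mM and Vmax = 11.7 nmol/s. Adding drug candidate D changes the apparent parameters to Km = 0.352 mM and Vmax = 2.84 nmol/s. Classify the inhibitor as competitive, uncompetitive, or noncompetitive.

Both Km and Vmax decrease by the same factor (~4.12-fold) — characteristic of uncompetitive inhibition.

uncompetitive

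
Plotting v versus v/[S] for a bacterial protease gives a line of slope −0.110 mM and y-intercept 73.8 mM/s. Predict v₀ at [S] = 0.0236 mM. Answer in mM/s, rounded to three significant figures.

In the Eadie–Hofstee form v = Vmax − Km·(v/[S]), the slope is −Km and the intercept is Vmax, so Km = 0.110 mM and Vmax = 73.8 mM/s.
v = 73.8 × 0.0236/(0.110 + 0.0236) = 13.0 mM/s.

13.0 mM/s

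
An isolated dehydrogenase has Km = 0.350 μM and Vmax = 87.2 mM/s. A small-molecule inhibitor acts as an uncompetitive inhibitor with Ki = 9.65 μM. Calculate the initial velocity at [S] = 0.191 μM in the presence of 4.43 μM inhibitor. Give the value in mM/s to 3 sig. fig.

26.5 mM/s

With α = 1 + [I]/Ki = 1 + 4.43/9.65 = 1.459, the uncompetitive rate law is v = (Vmax/α)·[S] / (Km/α + [S]).
v = (87.2/1.459)×0.191 / (0.350/1.459 + 0.191) = 11.41/0.4309 = 26.5 mM/s.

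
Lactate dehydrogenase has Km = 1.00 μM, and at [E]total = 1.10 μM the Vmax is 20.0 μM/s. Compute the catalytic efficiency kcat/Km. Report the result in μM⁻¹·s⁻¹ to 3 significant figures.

18.2 μM⁻¹·s⁻¹

kcat = Vmax/[E]total = 20.0/1.10 = 18.2 s⁻¹.
kcat/Km = 18.2/1.00 = 18.2 μM⁻¹·s⁻¹.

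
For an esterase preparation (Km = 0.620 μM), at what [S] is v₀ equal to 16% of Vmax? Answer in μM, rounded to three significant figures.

v/Vmax = [S]/(Km+[S]) = 0.16, so [S] = Km·0.16/(1 − 0.16) = 0.620 × 0.1905.
[S] = 0.118 μM.

0.118 μM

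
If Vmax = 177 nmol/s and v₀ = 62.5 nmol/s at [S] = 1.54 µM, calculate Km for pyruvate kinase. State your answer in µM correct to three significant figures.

2.82 µM

v/Vmax = 62.5/177 = 0.3531 = [S]/(Km+[S]).
So Km + [S] = [S]/0.3531 = 4.361 µM, giving Km = 4.361 − 1.54 = 2.82 µM.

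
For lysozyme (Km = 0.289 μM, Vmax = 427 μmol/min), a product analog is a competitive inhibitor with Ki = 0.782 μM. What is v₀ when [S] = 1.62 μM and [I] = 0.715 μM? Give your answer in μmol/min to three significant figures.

318 μmol/min

α = 1 + [I]/Ki = 1 + 0.715/0.782 = 1.914.
For a competitive inhibitor, Vmax is unchanged and the apparent Km becomes α·Km: Km,app = 0.553 μM, Vmax,app = 427 μmol/min.
v = Vmax,app·[S]/(Km,app + [S]) = 427 × 1.62/(0.553 + 1.62) = 318 μmol/min.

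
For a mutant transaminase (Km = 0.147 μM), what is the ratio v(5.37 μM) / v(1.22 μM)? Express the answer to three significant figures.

Since Vmax cancels, v₂/v₁ = [S]₂(Km+[S]₁) / [S]₁(Km+[S]₂).
= 5.37×(0.147+1.22) / (1.22×(0.147+5.37)) = 7.341/6.731 = 1.09.

1.09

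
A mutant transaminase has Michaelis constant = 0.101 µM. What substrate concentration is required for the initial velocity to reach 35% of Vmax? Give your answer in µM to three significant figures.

0.0544 µM

v/Vmax = [S]/(Km+[S]) = 0.35, so [S] = Km·0.35/(1 − 0.35) = 0.101 × 0.5385.
[S] = 0.0544 µM.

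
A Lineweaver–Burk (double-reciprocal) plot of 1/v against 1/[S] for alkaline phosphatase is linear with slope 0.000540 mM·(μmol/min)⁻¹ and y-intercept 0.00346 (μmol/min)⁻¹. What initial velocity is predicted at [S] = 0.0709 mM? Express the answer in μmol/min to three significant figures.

90.3 μmol/min

The y-intercept is 1/Vmax, so Vmax = 1/0.00346 = 289 μmol/min.
The slope is Km/Vmax, so Km = 0.000540 × 289 = 0.156 mM.
Then v = 289 × 0.0709/(0.156 + 0.0709) = 90.3 μmol/min.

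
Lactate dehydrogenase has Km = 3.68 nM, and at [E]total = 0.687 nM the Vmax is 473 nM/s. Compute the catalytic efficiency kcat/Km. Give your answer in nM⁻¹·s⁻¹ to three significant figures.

kcat = Vmax/[E]total = 473/0.687 = 689 s⁻¹.
kcat/Km = 689/3.68 = 187 nM⁻¹·s⁻¹.

187 nM⁻¹·s⁻¹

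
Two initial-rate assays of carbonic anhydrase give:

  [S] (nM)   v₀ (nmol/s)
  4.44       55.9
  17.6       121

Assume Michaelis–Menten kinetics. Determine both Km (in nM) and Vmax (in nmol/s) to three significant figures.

In reciprocal form, 1/v = (Km/Vmax)·(1/[S]) + 1/Vmax. The two points give (1/[S], 1/v) = (0.2252, 0.01789) and (0.05682, 0.008264).
Slope = (0.01789 − 0.008264)/(0.2252 − 0.05682) = 0.05715; intercept = 0.01789 − 0.05715×0.2252 = 0.005017.
Vmax = 1/intercept = 199 nmol/s; Km = slope × Vmax = 0.05715 × 199 = 11.4 nM.

Km = 11.4 nM; Vmax = 199 nmol/s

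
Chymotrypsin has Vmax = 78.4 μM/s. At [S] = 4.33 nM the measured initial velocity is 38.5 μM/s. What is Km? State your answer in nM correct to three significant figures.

v/Vmax = 38.5/78.4 = 0.4911 = [S]/(Km+[S]).
So Km + [S] = [S]/0.4911 = 8.817 nM, giving Km = 8.817 − 4.33 = 4.49 nM.

4.49 nM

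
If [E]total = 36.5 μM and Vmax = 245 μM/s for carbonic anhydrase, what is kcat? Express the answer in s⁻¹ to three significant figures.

kcat = Vmax/[E]total = 245 μM/s / 36.5 μM = 6.71 s⁻¹.

6.71 s⁻¹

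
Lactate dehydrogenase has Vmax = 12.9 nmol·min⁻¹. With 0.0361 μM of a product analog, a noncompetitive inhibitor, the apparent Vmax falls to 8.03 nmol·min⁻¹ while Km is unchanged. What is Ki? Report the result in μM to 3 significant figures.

Noncompetitive: Vmax,app = Vmax/α with α = 1 + [I]/Ki.
α = Vmax/Vmax,app = 12.9/8.03 = 1.606.
Since α = 1 + [I]/Ki, [I]/Ki = 1.606 − 1 = 0.6065 and Ki = 0.0361/0.6065 = 0.0595 μM.

0.0595 μM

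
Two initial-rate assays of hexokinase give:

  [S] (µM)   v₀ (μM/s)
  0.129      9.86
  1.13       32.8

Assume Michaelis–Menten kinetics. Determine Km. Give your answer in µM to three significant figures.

0.484 µM

In reciprocal form, 1/v = (Km/Vmax)·(1/[S]) + 1/Vmax. The two points give (1/[S], 1/v) = (7.752, 0.1014) and (0.8850, 0.03049).
Slope = (0.1014 − 0.03049)/(7.752 − 0.8850) = 0.01033; intercept = 0.1014 − 0.01033×7.752 = 0.02135.
Vmax = 1/intercept = 46.8 μM/s; Km = slope × Vmax = 0.01033 × 46.8 = 0.484 µM.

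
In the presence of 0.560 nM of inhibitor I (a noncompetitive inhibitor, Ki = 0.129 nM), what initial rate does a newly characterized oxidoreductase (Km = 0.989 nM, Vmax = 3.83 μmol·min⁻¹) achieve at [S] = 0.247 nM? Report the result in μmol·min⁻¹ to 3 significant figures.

0.143 μmol·min⁻¹

α = 1 + [I]/Ki = 1 + 0.560/0.129 = 5.341.
For a noncompetitive inhibitor, Vmax is reduced to Vmax/α while Km is unchanged: Km,app = 0.989 nM, Vmax,app = 0.717 μmol·min⁻¹.
v = Vmax,app·[S]/(Km,app + [S]) = 0.717 × 0.247/(0.989 + 0.247) = 0.143 μmol·min⁻¹.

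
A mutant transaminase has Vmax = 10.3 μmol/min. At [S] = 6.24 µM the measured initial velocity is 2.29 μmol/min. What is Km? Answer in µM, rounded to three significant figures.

v/Vmax = 2.29/10.3 = 0.2223 = [S]/(Km+[S]).
So Km + [S] = [S]/0.2223 = 28.07 µM, giving Km = 28.07 − 6.24 = 21.8 µM.

21.8 µM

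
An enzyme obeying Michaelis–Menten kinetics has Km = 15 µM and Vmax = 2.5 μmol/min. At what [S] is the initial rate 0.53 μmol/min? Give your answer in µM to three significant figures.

The required fractional saturation is v/Vmax = 0.53/2.5 = 0.2120.
Then [S]/(Km+[S]) = 0.2120 ⇒ [S] = 15 × 0.2120/(1 − 0.2120) = 4.04 µM.

4.04 µM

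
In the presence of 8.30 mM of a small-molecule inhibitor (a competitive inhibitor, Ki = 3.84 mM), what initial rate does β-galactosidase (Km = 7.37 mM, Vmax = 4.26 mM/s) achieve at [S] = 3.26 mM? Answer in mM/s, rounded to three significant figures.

0.523 mM/s

α = 1 + [I]/Ki = 1 + 8.30/3.84 = 3.161.
For a competitive inhibitor, Vmax is unchanged and the apparent Km becomes α·Km: Km,app = 23.3 mM, Vmax,app = 4.26 mM/s.
v = Vmax,app·[S]/(Km,app + [S]) = 4.26 × 3.26/(23.3 + 3.26) = 0.523 mM/s.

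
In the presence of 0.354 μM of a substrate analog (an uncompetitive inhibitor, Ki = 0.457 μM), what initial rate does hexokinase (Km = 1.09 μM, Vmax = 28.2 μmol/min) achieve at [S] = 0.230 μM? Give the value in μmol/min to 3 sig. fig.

4.33 μmol/min

With α = 1 + [I]/Ki = 1 + 0.354/0.457 = 1.775, the uncompetitive rate law is v = (Vmax/α)·[S] / (Km/α + [S]).
v = (28.2/1.775)×0.230 / (1.09/1.775 + 0.230) = 3.655/0.8442 = 4.33 μmol/min.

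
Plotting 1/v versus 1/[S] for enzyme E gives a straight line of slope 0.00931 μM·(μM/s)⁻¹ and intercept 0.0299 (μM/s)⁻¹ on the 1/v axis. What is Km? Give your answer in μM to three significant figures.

0.311 μM

y-intercept = 1/Vmax ⇒ Vmax = 33.4 μM/s; slope = Km/Vmax ⇒ Km = slope × Vmax.
Km = 0.00931 × 33.4 = 0.311 μM.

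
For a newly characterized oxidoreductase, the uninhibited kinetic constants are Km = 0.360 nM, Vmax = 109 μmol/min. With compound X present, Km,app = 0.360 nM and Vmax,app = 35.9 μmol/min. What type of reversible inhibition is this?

noncompetitive

Vmax decreases (109 → 35.9 μmol/min) while Km is unchanged — pure noncompetitive inhibition.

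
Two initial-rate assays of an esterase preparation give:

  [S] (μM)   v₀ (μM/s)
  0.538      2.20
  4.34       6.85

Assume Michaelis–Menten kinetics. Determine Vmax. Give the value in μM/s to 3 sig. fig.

From v = Vmax[S]/(Km+[S]), each point gives Vmax = v(Km+[S])/[S].
Equating: 2.20(Km+0.538)/0.538 = 6.85(Km+4.34)/4.34.
4.089·Km + 2.20 = 1.578·Km + 6.85, so (4.089 − 1.578)·Km = 6.85 − 2.20.
Km = 4.650/2.511 = 1.85 μM; then Vmax = 2.20(1.85+0.538)/0.538 = 9.77 μM/s.

9.77 μM/s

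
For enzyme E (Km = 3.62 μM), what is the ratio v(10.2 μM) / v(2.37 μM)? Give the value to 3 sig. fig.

The fractional saturations are [S]/(Km+[S]) = 2.37/5.990 = 0.3957 and 10.2/13.82 = 0.7381.
v₂/v₁ is just their ratio: 0.7381/0.3957 = 1.87.

1.87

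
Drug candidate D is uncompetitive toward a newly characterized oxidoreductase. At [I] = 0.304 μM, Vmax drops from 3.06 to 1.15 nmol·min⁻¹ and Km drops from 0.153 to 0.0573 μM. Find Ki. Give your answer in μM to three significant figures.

Uncompetitive: Vmax,app = Vmax/α (and Km,app = Km/α) with α = 1 + [I]/Ki.
α = Vmax/Vmax,app = 3.06/1.15 = 2.661.
Since α = 1 + [I]/Ki, [I]/Ki = 2.661 − 1 = 1.661 and Ki = 0.304/1.661 = 0.183 μM.

0.183 μM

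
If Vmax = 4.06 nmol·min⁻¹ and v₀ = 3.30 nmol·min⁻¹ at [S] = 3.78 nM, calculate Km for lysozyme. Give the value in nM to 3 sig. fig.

0.871 nM

From v = Vmax[S]/(Km+[S]), Km = [S](Vmax − v)/v.
Km = 3.78 × (4.06 − 3.30) / 3.30 = 2.873/3.30 = 0.871 nM.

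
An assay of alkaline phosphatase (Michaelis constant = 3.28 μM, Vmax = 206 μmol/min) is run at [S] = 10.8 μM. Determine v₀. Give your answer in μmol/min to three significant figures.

v = Vmax·[S]/(Km + [S]) = 206 × 10.8 / (3.28 + 10.8)
  = 2225 / 14.08 = 158 μmol/min.

158 μmol/min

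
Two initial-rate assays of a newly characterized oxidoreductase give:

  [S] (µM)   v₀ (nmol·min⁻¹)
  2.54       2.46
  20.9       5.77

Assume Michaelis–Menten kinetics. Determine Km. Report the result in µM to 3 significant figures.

4.78 µM

In reciprocal form, 1/v = (Km/Vmax)·(1/[S]) + 1/Vmax. The two points give (1/[S], 1/v) = (0.3937, 0.4065) and (0.04785, 0.1733).
Slope = (0.4065 − 0.1733)/(0.3937 − 0.04785) = 0.6743; intercept = 0.4065 − 0.6743×0.3937 = 0.1410.
Vmax = 1/intercept = 7.09 nmol·min⁻¹; Km = slope × Vmax = 0.6743 × 7.09 = 4.78 µM.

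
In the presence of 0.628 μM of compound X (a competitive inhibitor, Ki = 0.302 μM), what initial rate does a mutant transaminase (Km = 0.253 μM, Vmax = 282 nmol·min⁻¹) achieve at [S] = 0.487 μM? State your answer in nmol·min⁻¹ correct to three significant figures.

108 nmol·min⁻¹

With α = 1 + [I]/Ki = 1 + 0.628/0.302 = 3.079, the competitive rate law is v = Vmax[S] / (αKm + [S]).
v = 282×0.487 / (3.079×0.253 + 0.487) = 137.3/1.266 = 108 nmol·min⁻¹.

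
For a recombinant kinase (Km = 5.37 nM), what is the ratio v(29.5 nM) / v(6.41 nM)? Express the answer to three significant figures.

The fractional saturations are [S]/(Km+[S]) = 6.41/11.78 = 0.5441 and 29.5/34.87 = 0.8460.
v₂/v₁ is just their ratio: 0.8460/0.5441 = 1.55.

1.55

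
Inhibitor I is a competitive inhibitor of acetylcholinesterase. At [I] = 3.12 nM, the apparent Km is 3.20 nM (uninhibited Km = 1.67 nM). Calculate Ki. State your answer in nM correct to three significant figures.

Competitive: Km,app = α·Km with α = 1 + [I]/Ki.
α = Km,app/Km = 3.20/1.67 = 1.916.
Since α = 1 + [I]/Ki, [I]/Ki = 1.916 − 1 = 0.9162 and Ki = 3.12/0.9162 = 3.41 nM.

3.41 nM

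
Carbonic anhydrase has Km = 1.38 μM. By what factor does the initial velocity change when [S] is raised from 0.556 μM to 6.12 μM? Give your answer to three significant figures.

2.84

The fractional saturations are [S]/(Km+[S]) = 0.556/1.936 = 0.2872 and 6.12/7.500 = 0.8160.
v₂/v₁ is just their ratio: 0.8160/0.2872 = 2.84.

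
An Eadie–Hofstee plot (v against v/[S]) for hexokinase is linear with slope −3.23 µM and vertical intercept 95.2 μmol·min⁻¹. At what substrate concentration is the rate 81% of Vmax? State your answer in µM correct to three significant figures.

The Eadie–Hofstee slope gives Km = 3.23 µM (slope = −Km).
v/Vmax = [S]/(Km+[S]) = 0.81 ⇒ [S] = Km·0.81/(1−0.81) = 3.23 × 4.263 = 13.8 µM.

13.8 µM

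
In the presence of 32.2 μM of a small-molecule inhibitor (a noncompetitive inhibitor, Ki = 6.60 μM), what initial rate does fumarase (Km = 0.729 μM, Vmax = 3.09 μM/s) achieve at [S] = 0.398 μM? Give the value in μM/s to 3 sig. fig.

With α = 1 + [I]/Ki = 1 + 32.2/6.60 = 5.879, the noncompetitive rate law is v = (Vmax/α)·[S] / (Km + [S]).
v = (3.09/5.879)×0.398 / (0.729 + 0.398) = 0.2092/1.127 = 0.186 μM/s.

0.186 μM/s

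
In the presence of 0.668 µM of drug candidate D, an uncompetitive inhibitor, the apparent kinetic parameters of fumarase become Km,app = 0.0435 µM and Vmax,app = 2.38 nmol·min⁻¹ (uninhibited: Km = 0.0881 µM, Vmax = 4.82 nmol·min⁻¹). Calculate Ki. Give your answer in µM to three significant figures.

0.652 µM

Uncompetitive: Vmax,app = Vmax/α (and Km,app = Km/α) with α = 1 + [I]/Ki.
α = Vmax/Vmax,app = 4.82/2.38 = 2.025.
Ki = [I]/(α − 1) = 0.668/1.025 = 0.652 µM.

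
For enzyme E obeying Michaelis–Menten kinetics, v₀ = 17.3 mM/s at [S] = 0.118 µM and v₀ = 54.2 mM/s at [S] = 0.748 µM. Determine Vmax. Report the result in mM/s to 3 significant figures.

90.3 mM/s

From v = Vmax[S]/(Km+[S]), each point gives Vmax = v(Km+[S])/[S].
Equating: 17.3(Km+0.118)/0.118 = 54.2(Km+0.748)/0.748.
146.6·Km + 17.3 = 72.46·Km + 54.2, so (146.6 − 72.46)·Km = 54.2 − 17.3.
Km = 36.90/74.15 = 0.498 µM; then Vmax = 17.3(0.498+0.118)/0.118 = 90.3 mM/s.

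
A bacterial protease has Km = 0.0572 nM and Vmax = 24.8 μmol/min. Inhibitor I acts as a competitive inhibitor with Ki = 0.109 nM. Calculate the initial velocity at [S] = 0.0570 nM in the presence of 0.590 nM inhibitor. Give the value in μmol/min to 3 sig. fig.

With α = 1 + [I]/Ki = 1 + 0.590/0.109 = 6.413, the competitive rate law is v = Vmax[S] / (αKm + [S]).
v = 24.8×0.0570 / (6.413×0.0572 + 0.0570) = 1.414/0.4238 = 3.34 μmol/min.

3.34 μmol/min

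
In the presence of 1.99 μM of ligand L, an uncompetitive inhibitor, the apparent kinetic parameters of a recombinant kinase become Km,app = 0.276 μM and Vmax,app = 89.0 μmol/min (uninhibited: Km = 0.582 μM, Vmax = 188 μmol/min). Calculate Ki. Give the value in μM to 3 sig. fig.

Uncompetitive: Vmax,app = Vmax/α (and Km,app = Km/α) with α = 1 + [I]/Ki.
α = Vmax/Vmax,app = 188/89.0 = 2.112.
Ki = [I]/(α − 1) = 1.99/1.112 = 1.79 μM.

1.79 μM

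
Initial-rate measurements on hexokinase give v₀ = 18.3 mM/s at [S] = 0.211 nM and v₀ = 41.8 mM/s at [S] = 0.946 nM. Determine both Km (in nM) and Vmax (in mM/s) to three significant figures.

From v = Vmax[S]/(Km+[S]), each point gives Vmax = v(Km+[S])/[S].
Equating: 18.3(Km+0.211)/0.211 = 41.8(Km+0.946)/0.946.
86.73·Km + 18.3 = 44.19·Km + 41.8, so (86.73 − 44.19)·Km = 41.8 − 18.3.
Km = 23.50/42.54 = 0.552 nM; then Vmax = 18.3(0.552+0.211)/0.211 = 66.2 mM/s.

Km = 0.552 nM; Vmax = 66.2 mM/s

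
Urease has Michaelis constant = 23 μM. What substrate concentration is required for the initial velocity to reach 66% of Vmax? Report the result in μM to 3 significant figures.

44.6 μM

v/Vmax = [S]/(Km+[S]) = 0.66, so [S] = Km·0.66/(1 − 0.66) = 23 × 1.941.
[S] = 44.6 μM.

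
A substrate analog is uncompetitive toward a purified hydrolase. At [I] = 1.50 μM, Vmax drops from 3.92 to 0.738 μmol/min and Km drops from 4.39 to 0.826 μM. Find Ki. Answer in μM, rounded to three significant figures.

0.348 μM

Uncompetitive: Vmax,app = Vmax/α (and Km,app = Km/α) with α = 1 + [I]/Ki.
α = Vmax/Vmax,app = 3.92/0.738 = 5.312.
Since α = 1 + [I]/Ki, [I]/Ki = 5.312 − 1 = 4.312 and Ki = 1.50/4.312 = 0.348 μM.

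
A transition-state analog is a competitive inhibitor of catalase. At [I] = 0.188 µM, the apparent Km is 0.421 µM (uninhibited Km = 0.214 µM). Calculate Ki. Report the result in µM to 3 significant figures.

Competitive: Km,app = α·Km with α = 1 + [I]/Ki.
α = Km,app/Km = 0.421/0.214 = 1.967.
Ki = [I]/(α − 1) = 0.188/0.9673 = 0.194 µM.

0.194 µM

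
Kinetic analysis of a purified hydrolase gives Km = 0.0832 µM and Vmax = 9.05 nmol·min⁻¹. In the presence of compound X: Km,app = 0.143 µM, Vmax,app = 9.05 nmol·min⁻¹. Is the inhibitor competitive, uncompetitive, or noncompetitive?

Km increases (0.0832 → 0.143 µM) while Vmax is unchanged — the hallmark of competitive inhibition.

competitive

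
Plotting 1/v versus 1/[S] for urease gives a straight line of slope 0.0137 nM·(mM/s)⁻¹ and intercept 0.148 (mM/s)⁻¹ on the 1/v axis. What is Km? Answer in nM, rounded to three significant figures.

y-intercept = 1/Vmax ⇒ Vmax = 6.76 mM/s; slope = Km/Vmax ⇒ Km = slope × Vmax.
Km = 0.0137 × 6.76 = 0.0926 nM.

0.0926 nM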